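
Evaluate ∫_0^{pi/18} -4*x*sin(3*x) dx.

Integrate by parts once (u = x, dv = -4*sin(3*x) dx).
An antiderivative is F(x) = 4*x*cos(3*x)/3 - 4*sin(3*x)/9.
Then F(pi/18) - F(0) = (-2/9 + sqrt(3)*pi/27) - (0) = -2/9 + sqrt(3)*pi/27.

-2/9 + sqrt(3)*pi/27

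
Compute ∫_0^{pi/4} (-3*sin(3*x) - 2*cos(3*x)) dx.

-5*sqrt(2)/6 - 1

An antiderivative is F(x) = -2*sin(3*x)/3 + cos(3*x).
Then F(pi/4) - F(0) = (-5*sqrt(2)/6) - (1) = -5*sqrt(2)/6 - 1.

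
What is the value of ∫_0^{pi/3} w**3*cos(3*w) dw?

Integrate by parts 3 times (u = w^3, dv = cos(3*w) dw).
An antiderivative is F(w) = w**3*sin(3*w)/3 + w**2*cos(3*w)/3 - 2*w*sin(3*w)/9 - 2*cos(3*w)/27.
Then F(pi/3) - F(0) = (2/27 - pi**2/27) - (-2/27) = 4/27 - pi**2/27.

4/27 - pi**2/27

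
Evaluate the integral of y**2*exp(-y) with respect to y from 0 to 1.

Integrate by parts twice (u = y^2, dv = exp(-y) dy).
An antiderivative is F(y) = (-y**2 - 2*y - 2)*exp(-y).
Then F(1) - F(0) = (-5*exp(-1)) - (-2) = 2 - 5*exp(-1).

2 - 5*exp(-1)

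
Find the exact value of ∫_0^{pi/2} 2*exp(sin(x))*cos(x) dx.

-2 + 2*E

Let u = sin(x), so du = cos(x) dx. When x = 0, u = 0; when x = pi/2, u = 1.
The integral becomes 2·∫ exp(u) du from 0 to 1, with antiderivative 2*exp(u).
Back in x: F(x) = 2*exp(sin(x)).
Then F(pi/2) - F(0) = (2*E) - (2) = -2 + 2*E.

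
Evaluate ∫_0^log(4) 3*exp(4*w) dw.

765/4

Let u = exp(w), so du = exp(w) dw. When w = 0, u = 1; when w = log(4), u = 4.
The integral becomes 3·∫ u**3 du from 1 to 4, with antiderivative 3*u**4/4.
Back in w: F(w) = 3*exp(4*w)/4.
Then F(log(4)) - F(0) = (192) - (3/4) = 765/4.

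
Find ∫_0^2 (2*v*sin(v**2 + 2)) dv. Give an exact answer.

-cos(6) + cos(2)

Let u = v**2 + 2, so du = 2*v dv. When v = 0, u = 2; when v = 2, u = 6.
The integral becomes ∫ sin(u) du from 2 to 6, with antiderivative -cos(u).
Back in v: F(v) = -cos(v**2 + 2).
Then F(2) - F(0) = (-cos(6)) - (-cos(2)) = -cos(6) + cos(2).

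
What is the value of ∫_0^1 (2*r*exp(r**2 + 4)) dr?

-exp(4) + exp(5)

Let u = r**2 + 4, so du = 2*r dr. When r = 0, u = 4; when r = 1, u = 5.
The integral becomes ∫ exp(u) du from 4 to 5, with antiderivative exp(u).
Back in r: F(r) = exp(r**2 + 4).
Then F(1) - F(0) = (exp(5)) - (exp(4)) = -exp(4) + exp(5).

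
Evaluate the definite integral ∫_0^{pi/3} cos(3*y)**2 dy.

pi/6

Use the identity cos^2(3*y) = (1 + cos(6*y))/2.
An antiderivative is F(y) = y/2 + sin(6*y)/12.
Then F(pi/3) - F(0) = (pi/6) - (0) = pi/6.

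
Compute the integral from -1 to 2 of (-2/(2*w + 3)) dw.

-log(7)

An antiderivative is F(w) = -log(2*w + 3).
Then F(2) - F(-1) = (-log(7)) - (0) = -log(7).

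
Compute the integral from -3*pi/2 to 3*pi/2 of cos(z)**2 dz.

3*pi/2

Use the identity cos^2(z) = (1 + cos(2*z))/2.
An antiderivative is F(z) = z/2 + sin(2*z)/4.
Then F(3*pi/2) - F(-3*pi/2) = (3*pi/4) - (-3*pi/4) = 3*pi/2.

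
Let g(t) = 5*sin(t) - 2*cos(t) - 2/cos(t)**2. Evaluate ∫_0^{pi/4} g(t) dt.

3 - 7*sqrt(2)/2

An antiderivative is F(t) = -2*sin(t) - 5*cos(t) - 2*tan(t).
Then F(pi/4) - F(0) = (-7*sqrt(2)/2 - 2) - (-5) = 3 - 7*sqrt(2)/2.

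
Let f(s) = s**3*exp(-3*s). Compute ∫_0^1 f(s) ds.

Integrate by parts 3 times (u = s^3, dv = exp(-3*s) ds).
An antiderivative is F(s) = (-9*s**3 - 9*s**2 - 6*s - 2)*exp(-3*s)/27.
Then F(1) - F(0) = (-26*exp(-3)/27) - (-2/27) = 2/27 - 26*exp(-3)/27.

2/27 - 26*exp(-3)/27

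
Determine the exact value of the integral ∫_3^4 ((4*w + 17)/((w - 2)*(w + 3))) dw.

-log(7) + log(3) + 6*log(2)

Factor the denominator: w**2 + w - 6 = (w + 3)(w - 2).
Partial fractions: (4*w + 17)/((w - 2)*(w + 3)) = -1/(w + 3) + 5/(w - 2).
An antiderivative is F(w) = 5*log(w - 2) - log(w + 3).
Then F(4) - F(3) = (log(32/7)) - (-log(6)) = -log(7) + log(3) + 6*log(2).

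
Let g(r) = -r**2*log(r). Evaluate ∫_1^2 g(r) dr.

Integrate by parts once (u = ln r, dv = -r**2 dr).
An antiderivative is F(r) = -r**3*(3*log(r) - 1)/9.
Then F(2) - F(1) = (8/9 - 8*log(2)/3) - (1/9) = 7/9 - 8*log(2)/3.

7/9 - 8*log(2)/3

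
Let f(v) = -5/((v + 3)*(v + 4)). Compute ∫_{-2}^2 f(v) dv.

Factor the denominator: v**2 + 7*v + 12 = (v + 4)(v + 3).
Partial fractions: -5/((v + 3)*(v + 4)) = 5/(v + 4) - 5/(v + 3).
An antiderivative is F(v) = -5*log(v + 3) + 5*log(v + 4).
Then F(2) - F(-2) = (-5*log(5) + 5*log(2) + 5*log(3)) - (log(32)) = -5*log(5) + 5*log(3).

-5*log(5) + 5*log(3)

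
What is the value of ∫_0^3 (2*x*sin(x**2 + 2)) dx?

Let u = x**2 + 2, so du = 2*x dx. When x = 0, u = 2; when x = 3, u = 11.
The integral becomes ∫ sin(u) du from 2 to 11, with antiderivative -cos(u).
Back in x: F(x) = -cos(x**2 + 2).
Then F(3) - F(0) = (-cos(11)) - (-cos(2)) = cos(2) - cos(11).

cos(2) - cos(11)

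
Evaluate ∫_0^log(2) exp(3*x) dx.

7/3

Let u = exp(x), so du = exp(x) dx. When x = 0, u = 1; when x = log(2), u = 2.
The integral becomes ∫ u**2 du from 1 to 2, with antiderivative u**3/3.
Back in x: F(x) = exp(3*x)/3.
Then F(log(2)) - F(0) = (8/3) - (1/3) = 7/3.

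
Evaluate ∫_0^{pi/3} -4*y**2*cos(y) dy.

Integrate by parts twice (u = y^2, dv = -4*cos(y) dy).
An antiderivative is F(y) = -4*y**2*sin(y) - 8*y*cos(y) + 8*sin(y).
Then F(pi/3) - F(0) = (-4*pi/3 - 2*sqrt(3)*pi**2/9 + 4*sqrt(3)) - (0) = -4*pi/3 - 2*sqrt(3)*pi**2/9 + 4*sqrt(3).

-4*pi/3 - 2*sqrt(3)*pi**2/9 + 4*sqrt(3)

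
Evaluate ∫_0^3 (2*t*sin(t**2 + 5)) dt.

-cos(14) + cos(5)

Let u = t**2 + 5, so du = 2*t dt. When t = 0, u = 5; when t = 3, u = 14.
The integral becomes ∫ sin(u) du from 5 to 14, with antiderivative -cos(u).
Back in t: F(t) = -cos(t**2 + 5).
Then F(3) - F(0) = (-cos(14)) - (-cos(5)) = -cos(14) + cos(5).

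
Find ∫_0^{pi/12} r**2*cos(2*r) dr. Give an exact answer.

Integrate by parts twice (u = r^2, dv = cos(2*r) dr).
An antiderivative is F(r) = r**2*sin(2*r)/2 + r*cos(2*r)/2 - sin(2*r)/4.
Then F(pi/12) - F(0) = (-1/8 + pi**2/576 + sqrt(3)*pi/48) - (0) = -1/8 + pi**2/576 + sqrt(3)*pi/48.

-1/8 + pi**2/576 + sqrt(3)*pi/48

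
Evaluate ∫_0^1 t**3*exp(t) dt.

Integrate by parts 3 times (u = t^3, dv = exp(t) dt).
An antiderivative is F(t) = (t**3 - 3*t**2 + 6*t - 6)*exp(t).
Then F(1) - F(0) = (-2*E) - (-6) = 6 - 2*E.

6 - 2*E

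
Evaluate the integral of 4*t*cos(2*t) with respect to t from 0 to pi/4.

Integrate by parts once (u = t, dv = 4*cos(2*t) dt).
An antiderivative is F(t) = 2*t*sin(2*t) + cos(2*t).
Then F(pi/4) - F(0) = (pi/2) - (1) = -1 + pi/2.

-1 + pi/2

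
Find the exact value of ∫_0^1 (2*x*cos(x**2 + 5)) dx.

Let u = x**2 + 5, so du = 2*x dx. When x = 0, u = 5; when x = 1, u = 6.
The integral becomes ∫ cos(u) du from 5 to 6, with antiderivative sin(u).
Back in x: F(x) = sin(x**2 + 5).
Then F(1) - F(0) = (sin(6)) - (sin(5)) = sin(6) - sin(5).

sin(6) - sin(5)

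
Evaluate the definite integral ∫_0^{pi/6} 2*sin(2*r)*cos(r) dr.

Use the identity sin(2*r)cos(r) = [sin(3*r) + sin(r)]/2.
An antiderivative is F(r) = -cos(r) - cos(3*r)/3.
Then F(pi/6) - F(0) = (-sqrt(3)/2) - (-4/3) = 4/3 - sqrt(3)/2.

4/3 - sqrt(3)/2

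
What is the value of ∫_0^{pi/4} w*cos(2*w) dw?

-1/4 + pi/8

Integrate by parts once (u = w, dv = cos(2*w) dw).
An antiderivative is F(w) = w*sin(2*w)/2 + cos(2*w)/4.
Then F(pi/4) - F(0) = (pi/8) - (1/4) = -1/4 + pi/8.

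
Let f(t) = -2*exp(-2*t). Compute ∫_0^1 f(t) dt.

-1 + exp(-2)

An antiderivative is F(t) = exp(-2*t).
Then F(1) - F(0) = (exp(-2)) - (1) = -1 + exp(-2).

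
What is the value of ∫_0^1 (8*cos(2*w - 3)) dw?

-4*sin(1) + 4*sin(3)

Let u = 2*w - 3, so du = 2 dw. When w = 0, u = -3; when w = 1, u = -1.
The integral becomes 4·∫ cos(u) du from -3 to -1, with antiderivative 4*sin(u).
Back in w: F(w) = 4*sin(2*w - 3).
Then F(1) - F(0) = (-4*sin(1)) - (-4*sin(3)) = -4*sin(1) + 4*sin(3).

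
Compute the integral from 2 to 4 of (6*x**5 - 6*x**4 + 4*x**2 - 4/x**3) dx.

349907/120

By the power rule, an antiderivative is F(x) = x**6 - 6*x**5/5 + 4*x**3/3 + 2/x**2.
Then F(4) - F(2) = (354319/120) - (1103/30) = 349907/120.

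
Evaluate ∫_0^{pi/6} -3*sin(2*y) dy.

-3/4

An antiderivative is F(y) = 3*cos(2*y)/2.
Then F(pi/6) - F(0) = (3/4) - (3/2) = -3/4.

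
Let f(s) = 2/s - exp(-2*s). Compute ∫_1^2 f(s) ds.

An antiderivative is F(s) = 2*log(s) + exp(-2*s)/2.
Then F(2) - F(1) = (exp(-4)/2 + 2*log(2)) - (exp(-2)/2) = (-exp(2) + 1 + 4*exp(4)*log(2))*exp(-4)/2.

(-exp(2) + 1 + 4*exp(4)*log(2))*exp(-4)/2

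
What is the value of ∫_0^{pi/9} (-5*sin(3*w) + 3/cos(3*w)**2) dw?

-5/6 + sqrt(3)

An antiderivative is F(w) = 5*cos(3*w)/3 + tan(3*w).
Then F(pi/9) - F(0) = (5/6 + sqrt(3)) - (5/3) = -5/6 + sqrt(3).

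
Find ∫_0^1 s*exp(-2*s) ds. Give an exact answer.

(-3 + exp(2))*exp(-2)/4

Integrate by parts once (u = s, dv = exp(-2*s) ds).
An antiderivative is F(s) = (-2*s - 1)*exp(-2*s)/4.
Then F(1) - F(0) = (-3*exp(-2)/4) - (-1/4) = (-3 + exp(2))*exp(-2)/4.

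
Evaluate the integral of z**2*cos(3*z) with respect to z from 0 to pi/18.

-1/27 + pi**2/1944 + sqrt(3)*pi/162

Integrate by parts twice (u = z^2, dv = cos(3*z) dz).
An antiderivative is F(z) = z**2*sin(3*z)/3 + 2*z*cos(3*z)/9 - 2*sin(3*z)/27.
Then F(pi/18) - F(0) = (-1/27 + pi**2/1944 + sqrt(3)*pi/162) - (0) = -1/27 + pi**2/1944 + sqrt(3)*pi/162.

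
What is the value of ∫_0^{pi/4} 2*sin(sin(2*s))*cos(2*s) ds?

1 - cos(1)

Let u = sin(2*s), so du = 2*cos(2*s) ds. When s = 0, u = 0; when s = pi/4, u = 1.
The integral becomes ∫ sin(u) du from 0 to 1, with antiderivative -cos(u).
Back in s: F(s) = -cos(sin(2*s)).
Then F(pi/4) - F(0) = (-cos(1)) - (-1) = 1 - cos(1).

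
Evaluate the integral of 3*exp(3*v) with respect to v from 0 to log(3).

26

Let u = exp(v), so du = exp(v) dv. When v = 0, u = 1; when v = log(3), u = 3.
The integral becomes 3·∫ u**2 du from 1 to 3, with antiderivative u**3.
Back in v: F(v) = exp(3*v).
Then F(log(3)) - F(0) = (27) - (1) = 26.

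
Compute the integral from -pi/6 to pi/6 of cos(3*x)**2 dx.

pi/6

Use the identity cos^2(3*x) = (1 + cos(6*x))/2.
An antiderivative is F(x) = x/2 + sin(6*x)/12.
Then F(pi/6) - F(-pi/6) = (pi/12) - (-pi/12) = pi/6.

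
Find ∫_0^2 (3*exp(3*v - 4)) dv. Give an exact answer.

-(1 - exp(6))*exp(-4)

Let u = 3*v - 4, so du = 3 dv. When v = 0, u = -4; when v = 2, u = 2.
The integral becomes ∫ exp(u) du from -4 to 2, with antiderivative exp(u).
Back in v: F(v) = exp(3*v - 4).
Then F(2) - F(0) = (exp(2)) - (exp(-4)) = -(1 - exp(6))*exp(-4).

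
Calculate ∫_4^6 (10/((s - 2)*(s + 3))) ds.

Factor the denominator: s**2 + s - 6 = (s + 3)(s - 2).
Partial fractions: 10/((s - 2)*(s + 3)) = -2/(s + 3) + 2/(s - 2).
An antiderivative is F(s) = 2*log(s - 2) - 2*log(s + 3).
Then F(6) - F(4) = (log(16/81)) - (log(4/49)) = -4*log(3) + 2*log(2) + 2*log(7).

-4*log(3) + 2*log(2) + 2*log(7)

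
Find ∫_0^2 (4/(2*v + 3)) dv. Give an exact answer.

Let u = 2*v + 3, so du = 2 dv. When v = 0, u = 3; when v = 2, u = 7.
The integral becomes 2·∫ 1/u du from 3 to 7, with antiderivative 2*log(u).
Back in v: F(v) = 2*log(2*v + 3).
Then F(2) - F(0) = (log(49)) - (log(9)) = log(49/9).

log(49/9)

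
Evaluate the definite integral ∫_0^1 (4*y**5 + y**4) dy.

By the power rule, an antiderivative is F(y) = 2*y**6/3 + y**5/5.
Then F(1) - F(0) = (13/15) - (0) = 13/15.

13/15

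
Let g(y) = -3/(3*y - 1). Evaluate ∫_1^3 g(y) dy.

-log(4)

An antiderivative is F(y) = -log(3*y - 1).
Then F(3) - F(1) = (-log(8)) - (-log(2)) = -log(4).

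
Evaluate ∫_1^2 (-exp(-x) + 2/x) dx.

-exp(-1) + exp(-2) + 2*log(2)

An antiderivative is F(x) = 2*log(x) + exp(-x).
Then F(2) - F(1) = (exp(-2) + 2*log(2)) - (exp(-1)) = -exp(-1) + exp(-2) + 2*log(2).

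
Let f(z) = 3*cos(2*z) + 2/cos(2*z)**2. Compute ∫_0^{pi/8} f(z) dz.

1 + 3*sqrt(2)/4

An antiderivative is F(z) = 3*sin(2*z)/2 + tan(2*z).
Then F(pi/8) - F(0) = (1 + 3*sqrt(2)/4) - (0) = 1 + 3*sqrt(2)/4.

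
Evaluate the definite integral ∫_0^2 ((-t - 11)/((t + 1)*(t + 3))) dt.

-9*log(3) + 4*log(5)

Factor the denominator: t**2 + 4*t + 3 = (t + 3)(t + 1).
Partial fractions: (-t - 11)/((t + 1)*(t + 3)) = 4/(t + 3) - 5/(t + 1).
An antiderivative is F(t) = -5*log(t + 1) + 4*log(t + 3).
Then F(2) - F(0) = (-5*log(3) + 4*log(5)) - (log(81)) = -9*log(3) + 4*log(5).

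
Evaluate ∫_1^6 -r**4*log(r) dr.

Integrate by parts once (u = ln r, dv = -r**4 dr).
An antiderivative is F(r) = -r**5*(5*log(r) - 1)/25.
Then F(6) - F(1) = (7776/25 - 7776*log(6)/5) - (1/25) = 311 - 7776*log(6)/5.

311 - 7776*log(6)/5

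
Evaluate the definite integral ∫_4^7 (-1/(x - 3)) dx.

-log(4)

An antiderivative is F(x) = -log(x - 3).
Then F(7) - F(4) = (-log(4)) - (0) = -log(4).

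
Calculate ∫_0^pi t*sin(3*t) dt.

pi/3

Integrate by parts once (u = t, dv = sin(3*t) dt).
An antiderivative is F(t) = -t*cos(3*t)/3 + sin(3*t)/9.
Then F(pi) - F(0) = (pi/3) - (0) = pi/3.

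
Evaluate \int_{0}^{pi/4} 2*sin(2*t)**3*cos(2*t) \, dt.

1/4

Let u = sin(2*t), so du = 2*cos(2*t) dt. When t = 0, u = 0; when t = pi/4, u = 1.
The integral becomes ∫ u**3 du from 0 to 1, with antiderivative u**4/4.
Back in t: F(t) = sin(2*t)**4/4.
Then F(pi/4) - F(0) = (1/4) - (0) = 1/4.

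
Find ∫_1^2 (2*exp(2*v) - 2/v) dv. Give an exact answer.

-exp(2) - log(4) + exp(4)

An antiderivative is F(v) = exp(2*v) - 2*log(v).
Then F(2) - F(1) = (-log(4) + exp(4)) - (exp(2)) = -exp(2) - log(4) + exp(4).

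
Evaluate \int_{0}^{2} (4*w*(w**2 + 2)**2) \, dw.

Let u = w**2 + 2, so du = 2*w dw. When w = 0, u = 2; when w = 2, u = 6.
The integral becomes 2·∫ u**2 du from 2 to 6, with antiderivative 2*u**3/3.
Back in w: F(w) = 2*(w**2 + 2)**3/3.
Then F(2) - F(0) = (144) - (16/3) = 416/3.

416/3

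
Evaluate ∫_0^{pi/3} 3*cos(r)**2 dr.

Use the identity cos^2(r) = (1 + cos(2*r))/2.
An antiderivative is F(r) = 3*r/2 + 3*sin(2*r)/4.
Then F(pi/3) - F(0) = (3*sqrt(3)/8 + pi/2) - (0) = 3*sqrt(3)/8 + pi/2.

3*sqrt(3)/8 + pi/2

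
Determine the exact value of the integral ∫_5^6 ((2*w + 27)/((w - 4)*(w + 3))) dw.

Factor the denominator: w**2 - w - 12 = (w + 3)(w - 4).
Partial fractions: (2*w + 27)/((w - 4)*(w + 3)) = -3/(w + 3) + 5/(w - 4).
An antiderivative is F(w) = 5*log(w - 4) - 3*log(w + 3).
Then F(6) - F(5) = (-6*log(3) + 5*log(2)) - (-9*log(2)) = -6*log(3) + 14*log(2).

-6*log(3) + 14*log(2)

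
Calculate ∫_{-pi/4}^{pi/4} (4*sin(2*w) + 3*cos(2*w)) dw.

An antiderivative is F(w) = 3*sin(2*w)/2 - 2*cos(2*w).
Then F(pi/4) - F(-pi/4) = (3/2) - (-3/2) = 3.

3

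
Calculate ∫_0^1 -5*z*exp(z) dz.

Integrate by parts once (u = z, dv = -5*exp(z) dz).
An antiderivative is F(z) = (-5*z + 5)*exp(z).
Then F(1) - F(0) = (0) - (5) = -5.

-5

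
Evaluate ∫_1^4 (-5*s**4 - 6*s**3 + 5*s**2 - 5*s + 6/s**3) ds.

By the power rule, an antiderivative is F(s) = -s**5 - 3*s**4/2 + 5*s**3/3 - 5*s**2/2 - 3/s**2.
Then F(4) - F(1) = (-64393/48) - (-19/3) = -21363/16.

-21363/16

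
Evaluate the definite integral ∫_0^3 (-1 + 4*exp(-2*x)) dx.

An antiderivative is F(x) = -x - 2*exp(-2*x).
Then F(3) - F(0) = (-3 - 2*exp(-6)) - (-2) = -1 - 2*exp(-6).

-1 - 2*exp(-6)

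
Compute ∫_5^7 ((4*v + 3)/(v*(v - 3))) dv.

-log(7) + log(5) + 5*log(2)

Factor the denominator: v**2 - 3*v = v(v - 3).
Partial fractions: (4*v + 3)/(v*(v - 3)) = -1/v + 5/(v - 3).
An antiderivative is F(v) = -log(v) + 5*log(v - 3).
Then F(7) - F(5) = (-log(7) + 10*log(2)) - (log(32/5)) = -log(7) + log(5) + 5*log(2).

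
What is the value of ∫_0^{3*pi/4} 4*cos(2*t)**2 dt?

3*pi/2

Use the identity cos^2(2*t) = (1 + cos(4*t))/2.
An antiderivative is F(t) = 2*t + sin(4*t)/2.
Then F(3*pi/4) - F(0) = (3*pi/2) - (0) = 3*pi/2.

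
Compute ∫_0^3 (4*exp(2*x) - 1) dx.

An antiderivative is F(x) = 2*exp(2*x) - x.
Then F(3) - F(0) = (-3 + 2*exp(6)) - (2) = -5 + 2*exp(6).

-5 + 2*exp(6)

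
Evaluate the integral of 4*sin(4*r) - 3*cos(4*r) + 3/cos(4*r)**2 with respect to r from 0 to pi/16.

7/4 - 7*sqrt(2)/8

An antiderivative is F(r) = -3*sin(4*r)/4 - cos(4*r) + 3*tan(4*r)/4.
Then F(pi/16) - F(0) = (3/4 - 7*sqrt(2)/8) - (-1) = 7/4 - 7*sqrt(2)/8.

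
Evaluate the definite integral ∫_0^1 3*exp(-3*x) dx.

An antiderivative is F(x) = -exp(-3*x).
Then F(1) - F(0) = (-exp(-3)) - (-1) = 1 - exp(-3).

1 - exp(-3)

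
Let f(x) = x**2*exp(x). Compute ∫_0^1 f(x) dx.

Integrate by parts twice (u = x^2, dv = exp(x) dx).
An antiderivative is F(x) = (x**2 - 2*x + 2)*exp(x).
Then F(1) - F(0) = (E) - (2) = -2 + E.

-2 + E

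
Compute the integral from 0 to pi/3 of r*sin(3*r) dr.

pi/9

Integrate by parts once (u = r, dv = sin(3*r) dr).
An antiderivative is F(r) = -r*cos(3*r)/3 + sin(3*r)/9.
Then F(pi/3) - F(0) = (pi/9) - (0) = pi/9.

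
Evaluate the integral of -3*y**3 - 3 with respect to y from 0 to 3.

By the power rule, an antiderivative is F(y) = -3*y**4/4 - 3*y.
Then F(3) - F(0) = (-279/4) - (0) = -279/4.

-279/4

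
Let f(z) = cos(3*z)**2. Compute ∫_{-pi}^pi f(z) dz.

pi

Use the identity cos^2(3*z) = (1 + cos(6*z))/2.
An antiderivative is F(z) = z/2 + sin(6*z)/12.
Then F(pi) - F(-pi) = (pi/2) - (-pi/2) = pi.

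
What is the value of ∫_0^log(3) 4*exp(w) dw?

8

An antiderivative is F(w) = 4*exp(w).
Then F(log(3)) - F(0) = (12) - (4) = 8.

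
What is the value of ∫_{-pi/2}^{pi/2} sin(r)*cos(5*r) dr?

Use the identity sin(r)cos(5*r) = [sin(6*r) + sin(-4*r)]/2.
An antiderivative is F(r) = cos(4*r)/8 - cos(6*r)/12.
Then F(pi/2) - F(-pi/2) = (5/24) - (5/24) = 0.

0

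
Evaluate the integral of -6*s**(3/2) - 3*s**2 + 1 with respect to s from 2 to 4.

By the power rule, an antiderivative is F(s) = -12*s**(5/2)/5 - s**3 + s.
Then F(4) - F(2) = (-684/5) - (-48*sqrt(2)/5 - 6) = -654/5 + 48*sqrt(2)/5.

-654/5 + 48*sqrt(2)/5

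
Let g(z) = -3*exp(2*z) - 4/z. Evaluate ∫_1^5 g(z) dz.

-3*exp(10)/2 - 4*log(5) + 3*exp(2)/2

An antiderivative is F(z) = -3*exp(2*z)/2 - 4*log(z).
Then F(5) - F(1) = (-3*exp(10)/2 - 4*log(5)) - (-3*exp(2)/2) = -3*exp(10)/2 - 4*log(5) + 3*exp(2)/2.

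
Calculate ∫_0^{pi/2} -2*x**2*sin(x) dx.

Integrate by parts twice (u = x^2, dv = -2*sin(x) dx).
An antiderivative is F(x) = 2*x**2*cos(x) - 4*x*sin(x) - 4*cos(x).
Then F(pi/2) - F(0) = (-2*pi) - (-4) = 4 - 2*pi.

4 - 2*pi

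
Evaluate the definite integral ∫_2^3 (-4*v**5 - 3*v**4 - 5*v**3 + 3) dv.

By the power rule, an antiderivative is F(v) = -2*v**6/3 - 3*v**5/5 - 5*v**4/4 + 3*v.
Then F(3) - F(2) = (-14481/20) - (-1138/15) = -38891/60.

-38891/60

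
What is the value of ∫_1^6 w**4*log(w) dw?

Integrate by parts once (u = ln w, dv = w**4 dw).
An antiderivative is F(w) = w**5*(5*log(w) - 1)/25.
Then F(6) - F(1) = (-7776/25 + 7776*log(6)/5) - (-1/25) = -311 + 7776*log(6)/5.

-311 + 7776*log(6)/5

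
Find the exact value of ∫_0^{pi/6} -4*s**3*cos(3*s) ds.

Integrate by parts 3 times (u = s^3, dv = -4*cos(3*s) ds).
An antiderivative is F(s) = -4*s**3*sin(3*s)/3 - 4*s**2*cos(3*s)/3 + 8*s*sin(3*s)/9 + 8*cos(3*s)/27.
Then F(pi/6) - F(0) = (pi*(24 - pi**2)/162) - (8/27) = -8/27 - pi**3/162 + 4*pi/27.

-8/27 - pi**3/162 + 4*pi/27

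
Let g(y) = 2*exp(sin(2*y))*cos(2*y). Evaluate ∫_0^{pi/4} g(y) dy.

-1 + E

Let u = sin(2*y), so du = 2*cos(2*y) dy. When y = 0, u = 0; when y = pi/4, u = 1.
The integral becomes ∫ exp(u) du from 0 to 1, with antiderivative exp(u).
Back in y: F(y) = exp(sin(2*y)).
Then F(pi/4) - F(0) = (E) - (1) = -1 + E.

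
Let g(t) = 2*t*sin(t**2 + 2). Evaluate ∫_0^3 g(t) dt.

Let u = t**2 + 2, so du = 2*t dt. When t = 0, u = 2; when t = 3, u = 11.
The integral becomes ∫ sin(u) du from 2 to 11, with antiderivative -cos(u).
Back in t: F(t) = -cos(t**2 + 2).
Then F(3) - F(0) = (-cos(11)) - (-cos(2)) = cos(2) - cos(11).

cos(2) - cos(11)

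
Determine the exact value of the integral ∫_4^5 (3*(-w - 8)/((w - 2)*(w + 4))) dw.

Factor the denominator: w**2 + 2*w - 8 = (w + 4)(w - 2).
Partial fractions: 3*(-w - 8)/((w - 2)*(w + 4)) = 2/(w + 4) - 5/(w - 2).
An antiderivative is F(w) = -5*log(w - 2) + 2*log(w + 4).
Then F(5) - F(4) = (-log(3)) - (log(2)) = -log(6).

-log(6)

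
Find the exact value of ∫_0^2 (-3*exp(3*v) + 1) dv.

3 - exp(6)

An antiderivative is F(v) = -exp(3*v) + v.
Then F(2) - F(0) = (2 - exp(6)) - (-1) = 3 - exp(6).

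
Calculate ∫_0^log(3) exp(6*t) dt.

Let u = exp(t), so du = exp(t) dt. When t = 0, u = 1; when t = log(3), u = 3.
The integral becomes ∫ u**5 du from 1 to 3, with antiderivative u**6/6.
Back in t: F(t) = exp(6*t)/6.
Then F(log(3)) - F(0) = (243/2) - (1/6) = 364/3.

364/3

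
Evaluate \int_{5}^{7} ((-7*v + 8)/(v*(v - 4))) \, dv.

Factor the denominator: v**2 - 4*v = v(v - 4).
Partial fractions: (-7*v + 8)/(v*(v - 4)) = -2/v - 5/(v - 4).
An antiderivative is F(v) = -2*log(v) - 5*log(v - 4).
Then F(7) - F(5) = (-5*log(3) - 2*log(7)) - (-log(25)) = -5*log(3) - 2*log(7) + 2*log(5).

-5*log(3) - 2*log(7) + 2*log(5)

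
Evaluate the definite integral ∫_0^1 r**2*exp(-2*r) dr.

(-5 + exp(2))*exp(-2)/4

Integrate by parts twice (u = r^2, dv = exp(-2*r) dr).
An antiderivative is F(r) = (-2*r**2 - 2*r - 1)*exp(-2*r)/4.
Then F(1) - F(0) = (-5*exp(-2)/4) - (-1/4) = (-5 + exp(2))*exp(-2)/4.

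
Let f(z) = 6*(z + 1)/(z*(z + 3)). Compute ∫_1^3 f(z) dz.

-4*log(2) + 6*log(3)

Factor the denominator: z**2 + 3*z = (z + 3)z.
Partial fractions: 6*(z + 1)/(z*(z + 3)) = 4/(z + 3) + 2/z.
An antiderivative is F(z) = 2*log(z) + 4*log(z + 3).
Then F(3) - F(1) = (4*log(2) + 6*log(3)) - (8*log(2)) = -4*log(2) + 6*log(3).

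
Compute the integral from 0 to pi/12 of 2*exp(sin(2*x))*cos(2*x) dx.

-1 + exp(1/2)

Let u = sin(2*x), so du = 2*cos(2*x) dx. When x = 0, u = 0; when x = pi/12, u = 1/2.
The integral becomes ∫ exp(u) du from 0 to 1/2, with antiderivative exp(u).
Back in x: F(x) = exp(sin(2*x)).
Then F(pi/12) - F(0) = (exp(1/2)) - (1) = -1 + exp(1/2).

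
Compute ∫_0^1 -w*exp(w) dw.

Integrate by parts once (u = w, dv = -exp(w) dw).
An antiderivative is F(w) = (-w + 1)*exp(w).
Then F(1) - F(0) = (0) - (1) = -1.

-1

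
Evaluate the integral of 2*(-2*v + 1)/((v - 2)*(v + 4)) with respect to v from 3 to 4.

-10*log(2) + 3*log(7)

Factor the denominator: v**2 + 2*v - 8 = (v + 4)(v - 2).
Partial fractions: 2*(-2*v + 1)/((v - 2)*(v + 4)) = -3/(v + 4) - 1/(v - 2).
An antiderivative is F(v) = -log(v - 2) - 3*log(v + 4).
Then F(4) - F(3) = (-10*log(2)) - (-3*log(7)) = -10*log(2) + 3*log(7).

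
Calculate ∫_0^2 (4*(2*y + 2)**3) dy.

640

Let u = 2*y + 2, so du = 2 dy. When y = 0, u = 2; when y = 2, u = 6.
The integral becomes 2·∫ u**3 du from 2 to 6, with antiderivative u**4/2.
Back in y: F(y) = (2*y + 2)**4/2.
Then F(2) - F(0) = (648) - (8) = 640.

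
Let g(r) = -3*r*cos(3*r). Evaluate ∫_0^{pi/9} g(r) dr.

-sqrt(3)*pi/18 + 1/6

Integrate by parts once (u = r, dv = -3*cos(3*r) dr).
An antiderivative is F(r) = -r*sin(3*r) - cos(3*r)/3.
Then F(pi/9) - F(0) = (-sqrt(3)*pi/18 - 1/6) - (-1/3) = -sqrt(3)*pi/18 + 1/6.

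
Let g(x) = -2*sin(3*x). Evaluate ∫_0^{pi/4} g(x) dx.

-2/3 - sqrt(2)/3

An antiderivative is F(x) = 2*cos(3*x)/3.
Then F(pi/4) - F(0) = (-sqrt(2)/3) - (2/3) = -2/3 - sqrt(2)/3.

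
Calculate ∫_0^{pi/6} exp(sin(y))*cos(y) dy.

-1 + exp(1/2)

Let u = sin(y), so du = cos(y) dy. When y = 0, u = 0; when y = pi/6, u = 1/2.
The integral becomes ∫ exp(u) du from 0 to 1/2, with antiderivative exp(u).
Back in y: F(y) = exp(sin(y)).
Then F(pi/6) - F(0) = (exp(1/2)) - (1) = -1 + exp(1/2).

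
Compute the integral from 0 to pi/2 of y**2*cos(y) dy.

-2 + pi**2/4

Integrate by parts twice (u = y^2, dv = cos(y) dy).
An antiderivative is F(y) = y**2*sin(y) + 2*y*cos(y) - 2*sin(y).
Then F(pi/2) - F(0) = (-2 + pi**2/4) - (0) = -2 + pi**2/4.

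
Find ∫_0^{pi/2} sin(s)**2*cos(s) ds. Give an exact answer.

Let u = sin(s), so du = cos(s) ds. When s = 0, u = 0; when s = pi/2, u = 1.
The integral becomes ∫ u**2 du from 0 to 1, with antiderivative u**3/3.
Back in s: F(s) = sin(s)**3/3.
Then F(pi/2) - F(0) = (1/3) - (0) = 1/3.

1/3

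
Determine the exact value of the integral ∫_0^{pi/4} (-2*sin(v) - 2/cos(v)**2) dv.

-4 + sqrt(2)

An antiderivative is F(v) = 2*cos(v) - 2*tan(v).
Then F(pi/4) - F(0) = (-2 + sqrt(2)) - (2) = -4 + sqrt(2).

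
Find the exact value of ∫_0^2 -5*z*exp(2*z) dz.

-15*exp(4)/4 - 5/4

Integrate by parts once (u = z, dv = -5*exp(2*z) dz).
An antiderivative is F(z) = (-10*z + 5)*exp(2*z)/4.
Then F(2) - F(0) = (-15*exp(4)/4) - (5/4) = -15*exp(4)/4 - 5/4.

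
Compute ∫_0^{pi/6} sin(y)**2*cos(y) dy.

Let u = sin(y), so du = cos(y) dy. When y = 0, u = 0; when y = pi/6, u = 1/2.
The integral becomes ∫ u**2 du from 0 to 1/2, with antiderivative u**3/3.
Back in y: F(y) = sin(y)**3/3.
Then F(pi/6) - F(0) = (1/24) - (0) = 1/24.

1/24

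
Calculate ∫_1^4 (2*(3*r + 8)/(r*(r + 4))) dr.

-2*log(5) + 14*log(2)

Factor the denominator: r**2 + 4*r = (r + 4)r.
Partial fractions: 2*(3*r + 8)/(r*(r + 4)) = 2/(r + 4) + 4/r.
An antiderivative is F(r) = 4*log(r) + 2*log(r + 4).
Then F(4) - F(1) = (14*log(2)) - (log(25)) = -2*log(5) + 14*log(2).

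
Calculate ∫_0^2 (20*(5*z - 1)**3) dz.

6560

Let u = 5*z - 1, so du = 5 dz. When z = 0, u = -1; when z = 2, u = 9.
The integral becomes 4·∫ u**3 du from -1 to 9, with antiderivative u**4.
Back in z: F(z) = (5*z - 1)**4.
Then F(2) - F(0) = (6561) - (1) = 6560.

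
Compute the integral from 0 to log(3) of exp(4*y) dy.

20

Let u = exp(y), so du = exp(y) dy. When y = 0, u = 1; when y = log(3), u = 3.
The integral becomes ∫ u**3 du from 1 to 3, with antiderivative u**4/4.
Back in y: F(y) = exp(4*y)/4.
Then F(log(3)) - F(0) = (81/4) - (1/4) = 20.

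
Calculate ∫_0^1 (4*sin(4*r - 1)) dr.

Let u = 4*r - 1, so du = 4 dr. When r = 0, u = -1; when r = 1, u = 3.
The integral becomes ∫ sin(u) du from -1 to 3, with antiderivative -cos(u).
Back in r: F(r) = -cos(4*r - 1).
Then F(1) - F(0) = (-cos(3)) - (-cos(1)) = cos(1) - cos(3).

cos(1) - cos(3)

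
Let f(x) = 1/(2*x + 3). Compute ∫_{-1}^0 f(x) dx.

An antiderivative is F(x) = log(2*x + 3)/2.
Then F(0) - F(-1) = (log(3)/2) - (0) = log(3)/2.

log(3)/2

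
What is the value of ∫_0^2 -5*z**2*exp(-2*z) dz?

Integrate by parts twice (u = z^2, dv = -5*exp(-2*z) dz).
An antiderivative is F(z) = (10*z**2 + 10*z + 5)*exp(-2*z)/4.
Then F(2) - F(0) = (65*exp(-4)/4) - (5/4) = -5/4 + 65*exp(-4)/4.

-5/4 + 65*exp(-4)/4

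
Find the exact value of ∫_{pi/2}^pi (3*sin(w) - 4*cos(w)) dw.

7

An antiderivative is F(w) = -4*sin(w) - 3*cos(w).
Then F(pi) - F(pi/2) = (3) - (-4) = 7.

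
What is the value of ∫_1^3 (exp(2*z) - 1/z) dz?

An antiderivative is F(z) = exp(2*z)/2 - log(z).
Then F(3) - F(1) = (-log(3) + exp(6)/2) - (exp(2)/2) = -exp(2)/2 - log(3) + exp(6)/2.

-exp(2)/2 - log(3) + exp(6)/2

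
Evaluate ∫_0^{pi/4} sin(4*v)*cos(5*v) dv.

-4/9 + 2*sqrt(2)/9

Use the identity sin(4*v)cos(5*v) = [sin(9*v) + sin(-v)]/2.
An antiderivative is F(v) = cos(v)/2 - cos(9*v)/18.
Then F(pi/4) - F(0) = (2*sqrt(2)/9) - (4/9) = -4/9 + 2*sqrt(2)/9.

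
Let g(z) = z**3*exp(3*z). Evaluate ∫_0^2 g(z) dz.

2/27 + 46*exp(6)/27

Integrate by parts 3 times (u = z^3, dv = exp(3*z) dz).
An antiderivative is F(z) = (9*z**3 - 9*z**2 + 6*z - 2)*exp(3*z)/27.
Then F(2) - F(0) = (46*exp(6)/27) - (-2/27) = 2/27 + 46*exp(6)/27.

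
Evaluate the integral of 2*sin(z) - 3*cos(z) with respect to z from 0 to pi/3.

1 - 3*sqrt(3)/2

An antiderivative is F(z) = -3*sin(z) - 2*cos(z).
Then F(pi/3) - F(0) = (-3*sqrt(3)/2 - 1) - (-2) = 1 - 3*sqrt(3)/2.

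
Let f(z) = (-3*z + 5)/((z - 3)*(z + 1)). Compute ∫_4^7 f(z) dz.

-8*log(2) + 2*log(5)

Factor the denominator: z**2 - 2*z - 3 = (z + 1)(z - 3).
Partial fractions: (-3*z + 5)/((z - 3)*(z + 1)) = -2/(z + 1) - 1/(z - 3).
An antiderivative is F(z) = -log(z - 3) - 2*log(z + 1).
Then F(7) - F(4) = (-8*log(2)) - (-log(25)) = -8*log(2) + 2*log(5).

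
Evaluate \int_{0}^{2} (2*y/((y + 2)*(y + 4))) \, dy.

Factor the denominator: y**2 + 6*y + 8 = (y + 4)(y + 2).
Partial fractions: 2*y/((y + 2)*(y + 4)) = 4/(y + 4) - 2/(y + 2).
An antiderivative is F(y) = -2*log(y + 2) + 4*log(y + 4).
Then F(2) - F(0) = (log(81)) - (log(64)) = log(81/64).

log(81/64)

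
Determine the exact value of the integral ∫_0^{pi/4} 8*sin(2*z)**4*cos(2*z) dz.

4/5

Let u = sin(2*z), so du = 2*cos(2*z) dz. When z = 0, u = 0; when z = pi/4, u = 1.
The integral becomes 4·∫ u**4 du from 0 to 1, with antiderivative 4*u**5/5.
Back in z: F(z) = 4*sin(2*z)**5/5.
Then F(pi/4) - F(0) = (4/5) - (0) = 4/5.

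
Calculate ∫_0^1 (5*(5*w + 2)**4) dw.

Let u = 5*w + 2, so du = 5 dw. When w = 0, u = 2; when w = 1, u = 7.
The integral becomes ∫ u**4 du from 2 to 7, with antiderivative u**5/5.
Back in w: F(w) = (5*w + 2)**5/5.
Then F(1) - F(0) = (16807/5) - (32/5) = 3355.

3355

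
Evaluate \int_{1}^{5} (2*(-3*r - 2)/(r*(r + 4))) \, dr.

Factor the denominator: r**2 + 4*r = (r + 4)r.
Partial fractions: 2*(-3*r - 2)/(r*(r + 4)) = -5/(r + 4) - 1/r.
An antiderivative is F(r) = -log(r) - 5*log(r + 4).
Then F(5) - F(1) = (-10*log(3) - log(5)) - (-5*log(5)) = -10*log(3) + 4*log(5).

-10*log(3) + 4*log(5)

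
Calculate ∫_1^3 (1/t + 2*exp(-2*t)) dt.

An antiderivative is F(t) = log(t) - exp(-2*t).
Then F(3) - F(1) = (-exp(-6) + log(3)) - (-exp(-2)) = -exp(-6) + exp(-2) + log(3).

-exp(-6) + exp(-2) + log(3)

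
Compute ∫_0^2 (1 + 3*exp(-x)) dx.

5 - 3*exp(-2)

An antiderivative is F(x) = x - 3*exp(-x).
Then F(2) - F(0) = (2 - 3*exp(-2)) - (-3) = 5 - 3*exp(-2).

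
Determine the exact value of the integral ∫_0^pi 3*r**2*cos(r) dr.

Integrate by parts twice (u = r^2, dv = 3*cos(r) dr).
An antiderivative is F(r) = 3*r**2*sin(r) + 6*r*cos(r) - 6*sin(r).
Then F(pi) - F(0) = (-6*pi) - (0) = -6*pi.

-6*pi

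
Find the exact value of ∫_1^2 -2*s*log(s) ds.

3/2 - log(16)

Integrate by parts once (u = ln s, dv = -2*s ds).
An antiderivative is F(s) = -s**2*(2*log(s) - 1)/2.
Then F(2) - F(1) = (2 - log(16)) - (1/2) = 3/2 - log(16).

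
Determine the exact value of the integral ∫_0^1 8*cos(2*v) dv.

Let u = 2*v, so du = 2 dv. When v = 0, u = 0; when v = 1, u = 2.
The integral becomes 4·∫ cos(u) du from 0 to 2, with antiderivative 4*sin(u).
Back in v: F(v) = 4*sin(2*v).
Then F(1) - F(0) = (4*sin(2)) - (0) = 4*sin(2).

4*sin(2)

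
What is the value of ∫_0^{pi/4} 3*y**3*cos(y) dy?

-9*sqrt(2) - 9*sqrt(2)*pi/4 + 3*sqrt(2)*pi**3/128 + 9*sqrt(2)*pi**2/32 + 18

Integrate by parts 3 times (u = y^3, dv = 3*cos(y) dy).
An antiderivative is F(y) = 3*y**3*sin(y) + 9*y**2*cos(y) - 18*y*sin(y) - 18*cos(y).
Then F(pi/4) - F(0) = (3*sqrt(2)*(-384 - 96*pi + pi**3 + 12*pi**2)/128) - (-18) = -9*sqrt(2) - 9*sqrt(2)*pi/4 + 3*sqrt(2)*pi**3/128 + 9*sqrt(2)*pi**2/32 + 18.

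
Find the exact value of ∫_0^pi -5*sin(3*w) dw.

An antiderivative is F(w) = 5*cos(3*w)/3.
Then F(pi) - F(0) = (-5/3) - (5/3) = -10/3.

-10/3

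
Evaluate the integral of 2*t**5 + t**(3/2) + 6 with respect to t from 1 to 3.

18*sqrt(3)/5 + 3814/15

By the power rule, an antiderivative is F(t) = t**6/3 + 2*t**(5/2)/5 + 6*t.
Then F(3) - F(1) = (18*sqrt(3)/5 + 261) - (101/15) = 18*sqrt(3)/5 + 3814/15.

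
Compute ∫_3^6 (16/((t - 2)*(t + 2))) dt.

-4*log(2) + 4*log(5)

Factor the denominator: t**2 - 4 = (t + 2)(t - 2).
Partial fractions: 16/((t - 2)*(t + 2)) = -4/(t + 2) + 4/(t - 2).
An antiderivative is F(t) = 4*log(t - 2) - 4*log(t + 2).
Then F(6) - F(3) = (-log(16)) - (-4*log(5)) = -4*log(2) + 4*log(5).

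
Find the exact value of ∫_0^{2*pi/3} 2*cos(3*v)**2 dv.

Use the identity cos^2(3*v) = (1 + cos(6*v))/2.
An antiderivative is F(v) = v + sin(6*v)/6.
Then F(2*pi/3) - F(0) = (2*pi/3) - (0) = 2*pi/3.

2*pi/3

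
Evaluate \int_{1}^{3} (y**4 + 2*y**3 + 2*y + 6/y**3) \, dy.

By the power rule, an antiderivative is F(y) = y**5/5 + y**4/2 + y**2 - 3/y**2.
Then F(3) - F(1) = (2933/30) - (-13/10) = 1486/15.

1486/15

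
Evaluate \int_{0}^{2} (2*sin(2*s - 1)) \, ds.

Let u = 2*s - 1, so du = 2 ds. When s = 0, u = -1; when s = 2, u = 3.
The integral becomes ∫ sin(u) du from -1 to 3, with antiderivative -cos(u).
Back in s: F(s) = -cos(2*s - 1).
Then F(2) - F(0) = (-cos(3)) - (-cos(1)) = cos(1) - cos(3).

cos(1) - cos(3)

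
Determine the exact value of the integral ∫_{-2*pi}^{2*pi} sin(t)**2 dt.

Use the identity sin^2(t) = (1 - cos(2*t))/2.
An antiderivative is F(t) = t/2 - sin(2*t)/4.
Then F(2*pi) - F(-2*pi) = (pi) - (-pi) = 2*pi.

2*pi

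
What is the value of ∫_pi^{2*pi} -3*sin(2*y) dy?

0

An antiderivative is F(y) = 3*cos(2*y)/2.
Then F(2*pi) - F(pi) = (3/2) - (3/2) = 0.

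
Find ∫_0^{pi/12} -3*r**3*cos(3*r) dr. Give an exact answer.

-2/9 - sqrt(2)*pi**2/288 - sqrt(2)*pi**3/3456 + sqrt(2)*pi/36 + sqrt(2)/9

Integrate by parts 3 times (u = r^3, dv = -3*cos(3*r) dr).
An antiderivative is F(r) = -r**3*sin(3*r) - r**2*cos(3*r) + 2*r*sin(3*r)/3 + 2*cos(3*r)/9.
Then F(pi/12) - F(0) = (sqrt(2)*(-12*pi**2 - pi**3 + 96*pi + 384)/3456) - (2/9) = -2/9 - sqrt(2)*pi**2/288 - sqrt(2)*pi**3/3456 + sqrt(2)*pi/36 + sqrt(2)/9.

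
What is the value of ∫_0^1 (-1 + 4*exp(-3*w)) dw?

An antiderivative is F(w) = -w - 4*exp(-3*w)/3.
Then F(1) - F(0) = (-1 - 4*exp(-3)/3) - (-4/3) = (-4 + exp(3))*exp(-3)/3.

(-4 + exp(3))*exp(-3)/3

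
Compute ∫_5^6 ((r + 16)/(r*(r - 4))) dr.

Factor the denominator: r**2 - 4*r = r(r - 4).
Partial fractions: (r + 16)/(r*(r - 4)) = -4/r + 5/(r - 4).
An antiderivative is F(r) = -4*log(r) + 5*log(r - 4).
Then F(6) - F(5) = (log(2/81)) - (-4*log(5)) = -4*log(3) + log(2) + 4*log(5).

-4*log(3) + log(2) + 4*log(5)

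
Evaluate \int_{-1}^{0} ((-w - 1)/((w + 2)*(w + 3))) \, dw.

log(8/9)

Factor the denominator: w**2 + 5*w + 6 = (w + 3)(w + 2).
Partial fractions: (-w - 1)/((w + 2)*(w + 3)) = -2/(w + 3) + 1/(w + 2).
An antiderivative is F(w) = log(w + 2) - 2*log(w + 3).
Then F(0) - F(-1) = (log(2/9)) - (-log(4)) = log(8/9).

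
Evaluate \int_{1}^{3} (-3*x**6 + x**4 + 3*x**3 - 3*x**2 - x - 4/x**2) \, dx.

-90418/105

By the power rule, an antiderivative is F(x) = -3*x**7/7 + x**5/5 + 3*x**4/4 - x**3 - x**2/2 + 4/x.
Then F(3) - F(1) = (-360403/420) - (423/140) = -90418/105.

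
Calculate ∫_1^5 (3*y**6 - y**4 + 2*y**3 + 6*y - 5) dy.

By the power rule, an antiderivative is F(y) = 3*y**7/7 - y**5/5 + y**4/2 + 3*y**2 - 5*y.
Then F(5) - F(1) = (465075/14) - (-89/70) = 1162732/35.

1162732/35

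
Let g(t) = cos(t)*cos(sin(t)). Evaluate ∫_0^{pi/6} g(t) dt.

sin(1/2)

Let u = sin(t), so du = cos(t) dt. When t = 0, u = 0; when t = pi/6, u = 1/2.
The integral becomes ∫ cos(u) du from 0 to 1/2, with antiderivative sin(u).
Back in t: F(t) = sin(sin(t)).
Then F(pi/6) - F(0) = (sin(1/2)) - (0) = sin(1/2).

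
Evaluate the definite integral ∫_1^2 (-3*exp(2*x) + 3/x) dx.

An antiderivative is F(x) = -3*exp(2*x)/2 + 3*log(x).
Then F(2) - F(1) = (-3*exp(4)/2 + log(8)) - (-3*exp(2)/2) = -3*exp(4)/2 + log(8) + 3*exp(2)/2.

-3*exp(4)/2 + log(8) + 3*exp(2)/2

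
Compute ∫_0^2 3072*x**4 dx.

Let u = 4*x, so du = 4 dx. When x = 0, u = 0; when x = 2, u = 8.
The integral becomes 3·∫ u**4 du from 0 to 8, with antiderivative 3*u**5/5.
Back in x: F(x) = 3072*x**5/5.
Then F(2) - F(0) = (98304/5) - (0) = 98304/5.

98304/5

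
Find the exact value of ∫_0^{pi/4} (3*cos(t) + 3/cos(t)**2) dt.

An antiderivative is F(t) = 3*sin(t) + 3*tan(t).
Then F(pi/4) - F(0) = (3*sqrt(2)/2 + 3) - (0) = 3*sqrt(2)/2 + 3.

3*sqrt(2)/2 + 3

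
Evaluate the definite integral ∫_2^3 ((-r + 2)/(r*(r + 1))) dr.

Factor the denominator: r**2 + r = (r + 1)r.
Partial fractions: (-r + 2)/(r*(r + 1)) = -3/(r + 1) + 2/r.
An antiderivative is F(r) = 2*log(r) - 3*log(r + 1).
Then F(3) - F(2) = (log(9/64)) - (log(4/27)) = -8*log(2) + 5*log(3).

-8*log(2) + 5*log(3)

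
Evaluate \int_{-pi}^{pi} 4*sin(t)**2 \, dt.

4*pi

Use the identity sin^2(t) = (1 - cos(2*t))/2.
An antiderivative is F(t) = 2*t - sin(2*t).
Then F(pi) - F(-pi) = (2*pi) - (-2*pi) = 4*pi.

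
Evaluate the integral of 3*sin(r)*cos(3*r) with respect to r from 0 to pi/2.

-3/2

Use the identity sin(r)cos(3*r) = [sin(4*r) + sin(-2*r)]/2.
An antiderivative is F(r) = 3*cos(2*r)/4 - 3*cos(4*r)/8.
Then F(pi/2) - F(0) = (-9/8) - (3/8) = -3/2.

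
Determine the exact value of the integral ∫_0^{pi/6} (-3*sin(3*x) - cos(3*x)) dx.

An antiderivative is F(x) = -sin(3*x)/3 + cos(3*x).
Then F(pi/6) - F(0) = (-1/3) - (1) = -4/3.

-4/3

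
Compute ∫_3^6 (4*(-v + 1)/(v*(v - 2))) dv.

Factor the denominator: v**2 - 2*v = v(v - 2).
Partial fractions: 4*(-v + 1)/(v*(v - 2)) = -2/v - 2/(v - 2).
An antiderivative is F(v) = -2*log(v) - 2*log(v - 2).
Then F(6) - F(3) = (-6*log(2) - 2*log(3)) - (-log(9)) = -log(64).

-log(64)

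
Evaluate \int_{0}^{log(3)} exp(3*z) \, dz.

26/3

Let u = exp(z), so du = exp(z) dz. When z = 0, u = 1; when z = log(3), u = 3.
The integral becomes ∫ u**2 du from 1 to 3, with antiderivative u**3/3.
Back in z: F(z) = exp(3*z)/3.
Then F(log(3)) - F(0) = (9) - (1/3) = 26/3.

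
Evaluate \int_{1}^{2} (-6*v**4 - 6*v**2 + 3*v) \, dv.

-467/10

By the power rule, an antiderivative is F(v) = -6*v**5/5 - 2*v**3 + 3*v**2/2.
Then F(2) - F(1) = (-242/5) - (-17/10) = -467/10.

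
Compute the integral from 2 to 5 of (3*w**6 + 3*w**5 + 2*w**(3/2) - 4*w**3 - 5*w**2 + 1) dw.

By the power rule, an antiderivative is F(w) = 3*w**7/7 + w**6/2 + 4*w**(5/2)/5 - w**4 - 5*w**3/3 + w.
Then F(5) - F(2) = (20*sqrt(5) + 1699585/42) - (16*sqrt(2)/5 + 1250/21) = -16*sqrt(2)/5 + 20*sqrt(5) + 565695/14.

-16*sqrt(2)/5 + 20*sqrt(5) + 565695/14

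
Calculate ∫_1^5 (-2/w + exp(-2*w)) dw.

(-4*exp(10)*log(5) - 1 + exp(8))*exp(-10)/2

An antiderivative is F(w) = -2*log(w) - exp(-2*w)/2.
Then F(5) - F(1) = (-2*log(5) - exp(-10)/2) - (-exp(-2)/2) = (-4*exp(10)*log(5) - 1 + exp(8))*exp(-10)/2.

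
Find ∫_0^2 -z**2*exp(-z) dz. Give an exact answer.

-2 + 10*exp(-2)

Integrate by parts twice (u = z^2, dv = -exp(-z) dz).
An antiderivative is F(z) = (z**2 + 2*z + 2)*exp(-z).
Then F(2) - F(0) = (10*exp(-2)) - (2) = -2 + 10*exp(-2).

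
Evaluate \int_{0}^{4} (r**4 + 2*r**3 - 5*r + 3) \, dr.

By the power rule, an antiderivative is F(r) = r**5/5 + r**4/2 - 5*r**2/2 + 3*r.
Then F(4) - F(0) = (1524/5) - (0) = 1524/5.

1524/5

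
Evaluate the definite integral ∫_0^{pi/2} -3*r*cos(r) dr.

3 - 3*pi/2

Integrate by parts once (u = r, dv = -3*cos(r) dr).
An antiderivative is F(r) = -3*r*sin(r) - 3*cos(r).
Then F(pi/2) - F(0) = (-3*pi/2) - (-3) = 3 - 3*pi/2.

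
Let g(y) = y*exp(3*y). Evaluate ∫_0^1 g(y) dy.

1/9 + 2*exp(3)/9

Integrate by parts once (u = y, dv = exp(3*y) dy).
An antiderivative is F(y) = (3*y - 1)*exp(3*y)/9.
Then F(1) - F(0) = (2*exp(3)/9) - (-1/9) = 1/9 + 2*exp(3)/9.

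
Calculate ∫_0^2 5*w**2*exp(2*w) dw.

-5/4 + 25*exp(4)/4

Integrate by parts twice (u = w^2, dv = 5*exp(2*w) dw).
An antiderivative is F(w) = (10*w**2 - 10*w + 5)*exp(2*w)/4.
Then F(2) - F(0) = (25*exp(4)/4) - (5/4) = -5/4 + 25*exp(4)/4.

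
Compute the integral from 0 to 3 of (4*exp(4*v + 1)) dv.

Let u = 4*v + 1, so du = 4 dv. When v = 0, u = 1; when v = 3, u = 13.
The integral becomes ∫ exp(u) du from 1 to 13, with antiderivative exp(u).
Back in v: F(v) = exp(4*v + 1).
Then F(3) - F(0) = (exp(13)) - (exp(1)) = -exp(1) + exp(13).

-exp(1) + exp(13)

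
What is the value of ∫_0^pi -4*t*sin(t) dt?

Integrate by parts once (u = t, dv = -4*sin(t) dt).
An antiderivative is F(t) = 4*t*cos(t) - 4*sin(t).
Then F(pi) - F(0) = (-4*pi) - (0) = -4*pi.

-4*pi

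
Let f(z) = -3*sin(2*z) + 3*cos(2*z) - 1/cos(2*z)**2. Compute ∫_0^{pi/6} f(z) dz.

-3/4 + sqrt(3)/4

An antiderivative is F(z) = 3*sin(2*z)/2 + 3*cos(2*z)/2 - tan(2*z)/2.
Then F(pi/6) - F(0) = (sqrt(3)/4 + 3/4) - (3/2) = -3/4 + sqrt(3)/4.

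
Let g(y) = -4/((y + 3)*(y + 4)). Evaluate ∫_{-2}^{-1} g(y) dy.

Factor the denominator: y**2 + 7*y + 12 = (y + 4)(y + 3).
Partial fractions: -4/((y + 3)*(y + 4)) = 4/(y + 4) - 4/(y + 3).
An antiderivative is F(y) = -4*log(y + 3) + 4*log(y + 4).
Then F(-1) - F(-2) = (log(81/16)) - (log(16)) = -8*log(2) + 4*log(3).

-8*log(2) + 4*log(3)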